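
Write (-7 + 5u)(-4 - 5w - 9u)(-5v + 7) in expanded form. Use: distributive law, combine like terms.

(-7 + 5u)(-4 - 5w - 9u)(-5v + 7)
= (28 + 35w + 63u - 20u - 25uw - 45u^2)(-5v + 7)    [distributive law]
= (28 + 35w + 43u - 25uw - 45u^2)(-5v + 7)    [combine like terms]
= -140v + 196 - 175vw + 245w - 215uv + 301u + 125uvw - 175uw + 225u^2v - 315u^2    [distributive law]

-140v + 196 - 175vw + 245w - 215uv + 301u + 125uvw - 175uw + 225u^2v - 315u^2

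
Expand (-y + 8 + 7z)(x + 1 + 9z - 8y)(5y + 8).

-5xy² + 32xy - 261y² - 480y - 325y²z - 125yz + 40y³ + 64x + 64 + 632z + 35xyz + 56xz + 315yz² + 504z²

(-y + 8 + 7z)(x + 1 + 9z - 8y)(5y + 8)
= (-xy - y - 9yz + 8y² + 8x + 8 + 72z - 64y + 7xz + 7z + 63z² - 56yz)(5y + 8)    [distributive law]
= (-xy - 65y - 65yz + 8y² + 8x + 8 + 79z + 7xz + 63z²)(5y + 8)    [combine like terms]
= -5xy² - 8xy - 325y² - 520y - 325y²z - 520yz + 40y³ + 64y² + 40xy + 64x + 40y + 64 + 395yz + 632z + 35xyz + 56xz + 315yz² + 504z²    [distributive law]
= -5xy² + 32xy - 261y² - 480y - 325y²z - 125yz + 40y³ + 64x + 64 + 632z + 35xyz + 56xz + 315yz² + 504z²    [combine like terms]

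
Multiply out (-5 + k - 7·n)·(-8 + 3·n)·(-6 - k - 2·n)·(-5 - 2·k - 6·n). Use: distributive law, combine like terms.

1200 + 440·k + 3070·n - 56·k^2 + 819·k·n + 1736·n^2 + 53·k^2·n + 95·k·n^2 - 474·n^3 - 16·k^3 + 6·k^3·n - 12·k^2·n^2 - 174·k·n^3 - 252·n^4

(-5 + k - 7·n)·(-8 + 3·n)·(-6 - k - 2·n)·(-5 - 2·k - 6·n)
= (40 - 15·n - 8·k + 3·k·n + 56·n - 21·n^2)·(-6 - k - 2·n)·(-5 - 2·k - 6·n)    [distributive law]
= (40 + 41·n - 8·k + 3·k·n - 21·n^2)·(-6 - k - 2·n)·(-5 - 2·k - 6·n)    [combine like terms]
= (-240 - 40·k - 80·n - 246·n - 41·k·n - 82·n^2 + 48·k + 8·k^2 + 16·k·n - 18·k·n - 3·k^2·n - 6·k·n^2 + 126·n^2 + 21·k·n^2 + 42·n^3)·(-5 - 2·k - 6·n)    [distributive law]
= (-240 + 8·k - 326·n - 43·k·n + 44·n^2 + 8·k^2 - 3·k^2·n + 15·k·n^2 + 42·n^3)·(-5 - 2·k - 6·n)    [combine like terms]
= 1200 + 480·k + 1440·n - 40·k - 16·k^2 - 48·k·n + 1630·n + 652·k·n + 1956·n^2 + 215·k·n + 86·k^2·n + 258·k·n^2 - 220·n^2 - 88·k·n^2 - 264·n^3 - 40·k^2 - 16·k^3 - 48·k^2·n + 15·k^2·n + 6·k^3·n + 18·k^2·n^2 - 75·k·n^2 - 30·k^2·n^2 - 90·k·n^3 - 210·n^3 - 84·k·n^3 - 252·n^4    [distributive law]
= 1200 + 440·k + 3070·n - 56·k^2 + 819·k·n + 1736·n^2 + 53·k^2·n + 95·k·n^2 - 474·n^3 - 16·k^3 + 6·k^3·n - 12·k^2·n^2 - 174·k·n^3 - 252·n^4    [combine like terms]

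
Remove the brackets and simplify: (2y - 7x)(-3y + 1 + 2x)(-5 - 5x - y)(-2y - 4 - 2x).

-80y^3 - 92y^2 + 180xy^2 - 22xy^3 + 212x^2y^2 - 12y^4 + 40y + 462xy + 490x^2y + 82x^3y - 140x - 490x^2 - 490x^3 - 140x^4

(2y - 7x)(-3y + 1 + 2x)(-5 - 5x - y)(-2y - 4 - 2x)
= (-6y^2 + 2y + 4xy + 21xy - 7x - 14x^2)(-5 - 5x - y)(-2y - 4 - 2x)    [distributive law]
= (-6y^2 + 2y + 25xy - 7x - 14x^2)(-5 - 5x - y)(-2y - 4 - 2x)    [combine like terms]
= (30y^2 + 30xy^2 + 6y^3 - 10y - 10xy - 2y^2 - 125xy - 125x^2y - 25xy^2 + 35x + 35x^2 + 7xy + 70x^2 + 70x^3 + 14x^2y)(-2y - 4 - 2x)    [distributive law]
= (28y^2 + 5xy^2 + 6y^3 - 10y - 128xy - 111x^2y + 35x + 105x^2 + 70x^3)(-2y - 4 - 2x)    [combine like terms]
= -56y^3 - 112y^2 - 56xy^2 - 10xy^3 - 20xy^2 - 10x^2y^2 - 12y^4 - 24y^3 - 12xy^3 + 20y^2 + 40y + 20xy + 256xy^2 + 512xy + 256x^2y + 222x^2y^2 + 444x^2y + 222x^3y - 70xy - 140x - 70x^2 - 210x^2y - 420x^2 - 210x^3 - 140x^3y - 280x^3 - 140x^4    [distributive law]
= -80y^3 - 92y^2 + 180xy^2 - 22xy^3 + 212x^2y^2 - 12y^4 + 40y + 462xy + 490x^2y + 82x^3y - 140x - 490x^2 - 490x^3 - 140x^4    [combine like terms]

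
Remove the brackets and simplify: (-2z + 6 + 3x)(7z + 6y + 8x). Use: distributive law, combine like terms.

(-2z + 6 + 3x)(7z + 6y + 8x)
= -14z^2 - 12yz - 16xz + 42z + 36y + 48x + 21xz + 18xy + 24x^2    [distributive law]
= -14z^2 - 12yz + 5xz + 42z + 36y + 48x + 18xy + 24x^2    [combine like terms]

-14z^2 - 12yz + 5xz + 42z + 36y + 48x + 18xy + 24x^2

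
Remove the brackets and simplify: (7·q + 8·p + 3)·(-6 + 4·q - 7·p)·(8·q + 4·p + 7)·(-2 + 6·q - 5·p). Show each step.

-2036·q² - 712·q³ - 4478·p·q² + 22·p·q + 979·p²·q - 48·q + 1344·q⁴ - 1264·p·q³ - 2976·p²·q² + 1236·p³·q + 4111·p² + 3788·p³ + 1740·p + 1120·p⁴ + 252

(7·q + 8·p + 3)·(-6 + 4·q - 7·p)·(8·q + 4·p + 7)·(-2 + 6·q - 5·p)
= (-42·q + 28·q² - 49·p·q - 48·p + 32·p·q - 56·p² - 18 + 12·q - 21·p)·(8·q + 4·p + 7)·(-2 + 6·q - 5·p)    [distributive law]
= (-30·q + 28·q² - 17·p·q - 69·p - 56·p² - 18)·(8·q + 4·p + 7)·(-2 + 6·q - 5·p)    [combine like terms]
= (-240·q² - 120·p·q - 210·q + 224·q³ + 112·p·q² + 196·q² - 136·p·q² - 68·p²·q - 119·p·q - 552·p·q - 276·p² - 483·p - 448·p²·q - 224·p³ - 392·p² - 144·q - 72·p - 126)·(-2 + 6·q - 5·p)    [distributive law]
= (-44·q² - 791·p·q - 354·q + 224·q³ - 24·p·q² - 516·p²·q - 668·p² - 555·p - 224·p³ - 126)·(-2 + 6·q - 5·p)    [combine like terms]
= 88·q² - 264·q³ + 220·p·q² + 1582·p·q - 4746·p·q² + 3955·p²·q + 708·q - 2124·q² + 1770·p·q - 448·q³ + 1344·q⁴ - 1120·p·q³ + 48·p·q² - 144·p·q³ + 120·p²·q² + 1032·p²·q - 3096·p²·q² + 2580·p³·q + 1336·p² - 4008·p²·q + 3340·p³ + 1110·p - 3330·p·q + 2775·p² + 448·p³ - 1344·p³·q + 1120·p⁴ + 252 - 756·q + 630·p    [distributive law]
= -2036·q² - 712·q³ - 4478·p·q² + 22·p·q + 979·p²·q - 48·q + 1344·q⁴ - 1264·p·q³ - 2976·p²·q² + 1236·p³·q + 4111·p² + 3788·p³ + 1740·p + 1120·p⁴ + 252    [combine like terms]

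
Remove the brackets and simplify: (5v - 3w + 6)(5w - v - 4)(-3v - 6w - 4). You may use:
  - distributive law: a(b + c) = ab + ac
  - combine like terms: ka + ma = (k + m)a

-54v²w - 123vw² - 82vw + 15v³ + 98v² + 176v + 90w³ - 192w² - 24w + 96

(5v - 3w + 6)(5w - v - 4)(-3v - 6w - 4)
= (25vw - 5v² - 20v - 15w² + 3vw + 12w + 30w - 6v - 24)(-3v - 6w - 4)    [distributive law]
= (28vw - 5v² - 26v - 15w² + 42w - 24)(-3v - 6w - 4)    [combine like terms]
= -84v²w - 168vw² - 112vw + 15v³ + 30v²w + 20v² + 78v² + 156vw + 104v + 45vw² + 90w³ + 60w² - 126vw - 252w² - 168w + 72v + 144w + 96    [distributive law]
= -54v²w - 123vw² - 82vw + 15v³ + 98v² + 176v + 90w³ - 192w² - 24w + 96    [combine like terms]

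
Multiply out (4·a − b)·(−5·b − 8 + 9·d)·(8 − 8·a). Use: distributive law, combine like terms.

−224·a·b + 160·a^2·b − 256·a + 256·a^2 + 288·a·d − 288·a^2·d + 40·b^2 − 40·a·b^2 + 64·b − 72·b·d + 72·a·b·d

(4·a − b)·(−5·b − 8 + 9·d)·(8 − 8·a)
= (−20·a·b − 32·a + 36·a·d + 5·b^2 + 8·b − 9·b·d)·(8 − 8·a)    [distributive law]
= −160·a·b + 160·a^2·b − 256·a + 256·a^2 + 288·a·d − 288·a^2·d + 40·b^2 − 40·a·b^2 + 64·b − 64·a·b − 72·b·d + 72·a·b·d    [distributive law]
= −224·a·b + 160·a^2·b − 256·a + 256·a^2 + 288·a·d − 288·a^2·d + 40·b^2 − 40·a·b^2 + 64·b − 72·b·d + 72·a·b·d    [combine like terms]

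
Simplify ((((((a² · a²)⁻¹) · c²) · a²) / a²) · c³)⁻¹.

((((((a² · a²)⁻¹) · c²) · a²) / a²) · c³)⁻¹
= ((((((a² · a²)⁻¹) · c²) · a²) / a²)⁻¹) · ((c³)⁻¹)    [power of a product]
= ((((((a² · a²)⁻¹) · c²) · a²)⁻¹) / ((a²)⁻¹)) · ((c³)⁻¹)    [power of a quotient]
= ((((((a² · a²)⁻¹) · c²)⁻¹) · ((a²)⁻¹)) / ((a²)⁻¹)) · ((c³)⁻¹)    [power of a product]
= ((((((a² · a²)⁻¹)⁻¹) · ((c²)⁻¹)) · ((a²)⁻¹)) / ((a²)⁻¹)) · ((c³)⁻¹)    [power of a product]
= (((((a² · a²)¹) · ((c²)⁻¹)) · ((a²)⁻¹)) / ((a²)⁻¹)) · ((c³)⁻¹)    [power of a power]
= ((((((a²)¹) · ((a²)¹)) · ((c²)⁻¹)) · ((a²)⁻¹)) / ((a²)⁻¹)) · ((c³)⁻¹)    [power of a product]
= ((((a² · ((a²)¹)) · ((c²)⁻¹)) · ((a²)⁻¹)) / ((a²)⁻¹)) · ((c³)⁻¹)    [power of a power]
= ((((a² · a²) · ((c²)⁻¹)) · ((a²)⁻¹)) / ((a²)⁻¹)) · ((c³)⁻¹)    [power of a power]
= (((a⁴ · ((c²)⁻¹)) · ((a²)⁻¹)) / ((a²)⁻¹)) · ((c³)⁻¹)    [product of powers]
= (((a⁴ · c⁻²) · ((a²)⁻¹)) / ((a²)⁻¹)) · ((c³)⁻¹)    [power of a power]
= (((a⁴ · c⁻²) · a⁻²) / ((a²)⁻¹)) · ((c³)⁻¹)    [power of a power]
= (((a⁴ · c⁻²) · a⁻²) / a⁻²) · ((c³)⁻¹)    [power of a power]
= (((a⁴ · c⁻²) · a⁻²) / a⁻²) · c⁻³    [power of a power]
= a⁴c⁻⁵    [quotient of powers; product of powers]

a⁴c⁻⁵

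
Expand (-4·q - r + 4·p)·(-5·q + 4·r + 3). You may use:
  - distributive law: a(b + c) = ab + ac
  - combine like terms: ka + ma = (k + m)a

(-4·q - r + 4·p)·(-5·q + 4·r + 3)
= 20·q^2 - 16·q·r - 12·q + 5·q·r - 4·r^2 - 3·r - 20·p·q + 16·p·r + 12·p    [distributive law]
= 20·q^2 - 11·q·r - 12·q - 4·r^2 - 3·r - 20·p·q + 16·p·r + 12·p    [combine like terms]

20·q^2 - 11·q·r - 12·q - 4·r^2 - 3·r - 20·p·q + 16·p·r + 12·p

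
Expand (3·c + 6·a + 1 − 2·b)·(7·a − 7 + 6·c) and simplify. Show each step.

(3·c + 6·a + 1 − 2·b)·(7·a − 7 + 6·c)
= 21·a·c − 21·c + 18·c² + 42·a² − 42·a + 36·a·c + 7·a − 7 + 6·c − 14·a·b + 14·b − 12·b·c    [distributive law]
= 57·a·c − 15·c + 18·c² + 42·a² − 35·a − 7 − 14·a·b + 14·b − 12·b·c    [combine like terms]

57·a·c − 15·c + 18·c² + 42·a² − 35·a − 7 − 14·a·b + 14·b − 12·b·c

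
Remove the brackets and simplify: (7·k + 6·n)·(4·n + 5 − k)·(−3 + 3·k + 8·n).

(7·k + 6·n)·(4·n + 5 − k)·(−3 + 3·k + 8·n)
= (28·k·n + 35·k − 7·k^2 + 24·n^2 + 30·n − 6·k·n)·(−3 + 3·k + 8·n)    [distributive law]
= (22·k·n + 35·k − 7·k^2 + 24·n^2 + 30·n)·(−3 + 3·k + 8·n)    [combine like terms]
= −66·k·n + 66·k^2·n + 176·k·n^2 − 105·k + 105·k^2 + 280·k·n + 21·k^2 − 21·k^3 − 56·k^2·n − 72·n^2 + 72·k·n^2 + 192·n^3 − 90·n + 90·k·n + 240·n^2    [distributive law]
= 304·k·n + 10·k^2·n + 248·k·n^2 − 105·k + 126·k^2 − 21·k^3 + 168·n^2 + 192·n^3 − 90·n    [combine like terms]

304·k·n + 10·k^2·n + 248·k·n^2 − 105·k + 126·k^2 − 21·k^3 + 168·n^2 + 192·n^3 − 90·n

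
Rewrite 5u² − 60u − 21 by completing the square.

5(u − 6)² − 201

5u² − 60u − 21
= 5(u² − 12u) − 21    [factor out 5 from the u-terms]
= 5(u² − 12u + 36 − 36) − 21    [add and subtract 36 inside the bracket]
= 5(u − 6)² − 180 − 21    [perfect-square identity]
= 5(u − 6)² − 201    [combine constants]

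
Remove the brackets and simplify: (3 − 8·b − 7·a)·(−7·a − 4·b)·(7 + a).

−147·a + 322·a^2 − 84·b + 576·a·b + 84·a^2·b + 224·b^2 + 32·a·b^2 + 49·a^3

(3 − 8·b − 7·a)·(−7·a − 4·b)·(7 + a)
= (−21·a − 12·b + 56·a·b + 32·b^2 + 49·a^2 + 28·a·b)·(7 + a)    [distributive law]
= (−21·a − 12·b + 84·a·b + 32·b^2 + 49·a^2)·(7 + a)    [combine like terms]
= −147·a − 21·a^2 − 84·b − 12·a·b + 588·a·b + 84·a^2·b + 224·b^2 + 32·a·b^2 + 343·a^2 + 49·a^3    [distributive law]
= −147·a + 322·a^2 − 84·b + 576·a·b + 84·a^2·b + 224·b^2 + 32·a·b^2 + 49·a^3    [combine like terms]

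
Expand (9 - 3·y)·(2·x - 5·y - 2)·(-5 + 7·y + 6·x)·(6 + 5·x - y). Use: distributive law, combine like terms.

-738·x - 342·x^2 + 75·x·y - 714·x^2·y - 1374·x·y^2 + 540·x^3 + 324·y - 2157·y^2 + 978·y^3 + 540 + 276·x^2·y^2 + 477·x·y^3 - 180·x^3·y - 105·y^4

(9 - 3·y)·(2·x - 5·y - 2)·(-5 + 7·y + 6·x)·(6 + 5·x - y)
= (18·x - 45·y - 18 - 6·x·y + 15·y^2 + 6·y)·(-5 + 7·y + 6·x)·(6 + 5·x - y)    [distributive law]
= (18·x - 39·y - 18 - 6·x·y + 15·y^2)·(-5 + 7·y + 6·x)·(6 + 5·x - y)    [combine like terms]
= (-90·x + 126·x·y + 108·x^2 + 195·y - 273·y^2 - 234·x·y + 90 - 126·y - 108·x + 30·x·y - 42·x·y^2 - 36·x^2·y - 75·y^2 + 105·y^3 + 90·x·y^2)·(6 + 5·x - y)    [distributive law]
= (-198·x - 78·x·y + 108·x^2 + 69·y - 348·y^2 + 90 + 48·x·y^2 - 36·x^2·y + 105·y^3)·(6 + 5·x - y)    [combine like terms]
= -1188·x - 990·x^2 + 198·x·y - 468·x·y - 390·x^2·y + 78·x·y^2 + 648·x^2 + 540·x^3 - 108·x^2·y + 414·y + 345·x·y - 69·y^2 - 2088·y^2 - 1740·x·y^2 + 348·y^3 + 540 + 450·x - 90·y + 288·x·y^2 + 240·x^2·y^2 - 48·x·y^3 - 216·x^2·y - 180·x^3·y + 36·x^2·y^2 + 630·y^3 + 525·x·y^3 - 105·y^4    [distributive law]
= -738·x - 342·x^2 + 75·x·y - 714·x^2·y - 1374·x·y^2 + 540·x^3 + 324·y - 2157·y^2 + 978·y^3 + 540 + 276·x^2·y^2 + 477·x·y^3 - 180·x^3·y - 105·y^4    [combine like terms]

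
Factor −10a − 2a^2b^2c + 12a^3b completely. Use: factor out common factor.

−10a − 2a^2b^2c + 12a^3b
= 2(−5a − a^2b^2c + 6a^3b)    [factor out 2]
= 2a(−5 − ab^2c + 6a^2b)    [factor out a]

2a(−5 − ab^2c + 6a^2b)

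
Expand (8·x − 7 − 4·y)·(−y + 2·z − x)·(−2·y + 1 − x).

(8·x − 7 − 4·y)·(−y + 2·z − x)·(−2·y + 1 − x)
= (−8·x·y + 16·x·z − 8·x^2 + 7·y − 14·z + 7·x + 4·y^2 − 8·y·z + 4·x·y)·(−2·y + 1 − x)    [distributive law]
= (−4·x·y + 16·x·z − 8·x^2 + 7·y − 14·z + 7·x + 4·y^2 − 8·y·z)·(−2·y + 1 − x)    [combine like terms]
= 8·x·y^2 − 4·x·y + 4·x^2·y − 32·x·y·z + 16·x·z − 16·x^2·z + 16·x^2·y − 8·x^2 + 8·x^3 − 14·y^2 + 7·y − 7·x·y + 28·y·z − 14·z + 14·x·z − 14·x·y + 7·x − 7·x^2 − 8·y^3 + 4·y^2 − 4·x·y^2 + 16·y^2·z − 8·y·z + 8·x·y·z    [distributive law]
= 4·x·y^2 − 25·x·y + 20·x^2·y − 24·x·y·z + 30·x·z − 16·x^2·z − 15·x^2 + 8·x^3 − 10·y^2 + 7·y + 20·y·z − 14·z + 7·x − 8·y^3 + 16·y^2·z    [combine like terms]

4·x·y^2 − 25·x·y + 20·x^2·y − 24·x·y·z + 30·x·z − 16·x^2·z − 15·x^2 + 8·x^3 − 10·y^2 + 7·y + 20·y·z − 14·z + 7·x − 8·y^3 + 16·y^2·z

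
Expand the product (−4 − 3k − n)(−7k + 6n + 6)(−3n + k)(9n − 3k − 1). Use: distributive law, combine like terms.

−837kn^2 + 344k^2n − 372kn − 51k^3 + 62k^2 + 792n^3 + 558n^2 − 72n + 24k − 747k^2n^2 + 411k^3n − 63k^4 + 189kn^3 + 162n^4

(−4 − 3k − n)(−7k + 6n + 6)(−3n + k)(9n − 3k − 1)
= (28k − 24n − 24 + 21k^2 − 18kn − 18k + 7kn − 6n^2 − 6n)(−3n + k)(9n − 3k − 1)    [distributive law]
= (10k − 30n − 24 + 21k^2 − 11kn − 6n^2)(−3n + k)(9n − 3k − 1)    [combine like terms]
= (−30kn + 10k^2 + 90n^2 − 30kn + 72n − 24k − 63k^2n + 21k^3 + 33kn^2 − 11k^2n + 18n^3 − 6kn^2)(9n − 3k − 1)    [distributive law]
= (−60kn + 10k^2 + 90n^2 + 72n − 24k − 74k^2n + 21k^3 + 27kn^2 + 18n^3)(9n − 3k − 1)    [combine like terms]
= −540kn^2 + 180k^2n + 60kn + 90k^2n − 30k^3 − 10k^2 + 810n^3 − 270kn^2 − 90n^2 + 648n^2 − 216kn − 72n − 216kn + 72k^2 + 24k − 666k^2n^2 + 222k^3n + 74k^2n + 189k^3n − 63k^4 − 21k^3 + 243kn^3 − 81k^2n^2 − 27kn^2 + 162n^4 − 54kn^3 − 18n^3    [distributive law]
= −837kn^2 + 344k^2n − 372kn − 51k^3 + 62k^2 + 792n^3 + 558n^2 − 72n + 24k − 747k^2n^2 + 411k^3n − 63k^4 + 189kn^3 + 162n^4    [combine like terms]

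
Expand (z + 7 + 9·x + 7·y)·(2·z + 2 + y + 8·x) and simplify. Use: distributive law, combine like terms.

2·z^2 + 16·z + 15·y·z + 26·x·z + 14 + 21·y + 74·x + 65·x·y + 72·x^2 + 7·y^2

(z + 7 + 9·x + 7·y)·(2·z + 2 + y + 8·x)
= 2·z^2 + 2·z + y·z + 8·x·z + 14·z + 14 + 7·y + 56·x + 18·x·z + 18·x + 9·x·y + 72·x^2 + 14·y·z + 14·y + 7·y^2 + 56·x·y    [distributive law]
= 2·z^2 + 16·z + 15·y·z + 26·x·z + 14 + 21·y + 74·x + 65·x·y + 72·x^2 + 7·y^2    [combine like terms]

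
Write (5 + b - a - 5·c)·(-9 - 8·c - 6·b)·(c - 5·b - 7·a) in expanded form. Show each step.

(5 + b - a - 5·c)·(-9 - 8·c - 6·b)·(c - 5·b - 7·a)
= (-45 - 40·c - 30·b - 9·b - 8·b·c - 6·b^2 + 9·a + 8·a·c + 6·a·b + 45·c + 40·c^2 + 30·b·c)·(c - 5·b - 7·a)    [distributive law]
= (-45 + 5·c - 39·b + 22·b·c - 6·b^2 + 9·a + 8·a·c + 6·a·b + 40·c^2)·(c - 5·b - 7·a)    [combine like terms]
= -45·c + 225·b + 315·a + 5·c^2 - 25·b·c - 35·a·c - 39·b·c + 195·b^2 + 273·a·b + 22·b·c^2 - 110·b^2·c - 154·a·b·c - 6·b^2·c + 30·b^3 + 42·a·b^2 + 9·a·c - 45·a·b - 63·a^2 + 8·a·c^2 - 40·a·b·c - 56·a^2·c + 6·a·b·c - 30·a·b^2 - 42·a^2·b + 40·c^3 - 200·b·c^2 - 280·a·c^2    [distributive law]
= -45·c + 225·b + 315·a + 5·c^2 - 64·b·c - 26·a·c + 195·b^2 + 228·a·b - 178·b·c^2 - 116·b^2·c - 188·a·b·c + 30·b^3 + 12·a·b^2 - 63·a^2 - 272·a·c^2 - 56·a^2·c - 42·a^2·b + 40·c^3    [combine like terms]

-45·c + 225·b + 315·a + 5·c^2 - 64·b·c - 26·a·c + 195·b^2 + 228·a·b - 178·b·c^2 - 116·b^2·c - 188·a·b·c + 30·b^3 + 12·a·b^2 - 63·a^2 - 272·a·c^2 - 56·a^2·c - 42·a^2·b + 40·c^3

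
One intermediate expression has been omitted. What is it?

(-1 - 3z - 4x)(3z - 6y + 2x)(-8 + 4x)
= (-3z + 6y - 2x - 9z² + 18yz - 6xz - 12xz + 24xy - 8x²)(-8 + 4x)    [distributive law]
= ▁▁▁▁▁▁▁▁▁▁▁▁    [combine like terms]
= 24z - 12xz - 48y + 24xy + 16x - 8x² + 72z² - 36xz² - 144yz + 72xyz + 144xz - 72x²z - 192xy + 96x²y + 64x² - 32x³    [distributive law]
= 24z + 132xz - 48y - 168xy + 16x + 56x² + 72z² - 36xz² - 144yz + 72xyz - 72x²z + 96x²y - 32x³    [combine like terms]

Applying combine like terms to the line above:

(-3z + 6y - 2x - 9z² + 18yz - 18xz + 24xy - 8x²)(-8 + 4x)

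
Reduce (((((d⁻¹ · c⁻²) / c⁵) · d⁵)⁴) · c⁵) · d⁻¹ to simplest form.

(((((d⁻¹ · c⁻²) / c⁵) · d⁵)⁴) · c⁵) · d⁻¹
= (((((d⁻¹ · c⁻²) / c⁵)⁴) · ((d⁵)⁴)) · c⁵) · d⁻¹    [power of a product]
= (((((d⁻¹ · c⁻²)⁴) / ((c⁵)⁴)) · ((d⁵)⁴)) · c⁵) · d⁻¹    [power of a quotient]
= ((((((d⁻¹)⁴) · ((c⁻²)⁴)) / ((c⁵)⁴)) · ((d⁵)⁴)) · c⁵) · d⁻¹    [power of a product]
= ((((d⁻⁴ · ((c⁻²)⁴)) / ((c⁵)⁴)) · ((d⁵)⁴)) · c⁵) · d⁻¹    [power of a power]
= ((((d⁻⁴ · c⁻⁸) / ((c⁵)⁴)) · ((d⁵)⁴)) · c⁵) · d⁻¹    [power of a power]
= ((((d⁻⁴ · c⁻⁸) / c²⁰) · ((d⁵)⁴)) · c⁵) · d⁻¹    [power of a power]
= ((((d⁻⁴ · c⁻⁸) / c²⁰) · d²⁰) · c⁵) · d⁻¹    [power of a power]
= c⁻²³·d¹⁵    [quotient of powers; product of powers]

c⁻²³·d¹⁵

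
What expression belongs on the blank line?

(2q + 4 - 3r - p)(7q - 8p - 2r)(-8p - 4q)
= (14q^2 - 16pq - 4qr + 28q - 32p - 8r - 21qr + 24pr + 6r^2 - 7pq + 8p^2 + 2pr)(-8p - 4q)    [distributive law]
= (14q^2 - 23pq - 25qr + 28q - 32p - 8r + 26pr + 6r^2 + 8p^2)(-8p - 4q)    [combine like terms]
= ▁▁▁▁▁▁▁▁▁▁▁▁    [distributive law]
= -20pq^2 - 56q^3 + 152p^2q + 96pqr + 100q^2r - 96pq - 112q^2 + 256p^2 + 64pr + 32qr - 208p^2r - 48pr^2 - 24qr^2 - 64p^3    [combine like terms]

By distributive law:

-112pq^2 - 56q^3 + 184p^2q + 92pq^2 + 200pqr + 100q^2r - 224pq - 112q^2 + 256p^2 + 128pq + 64pr + 32qr - 208p^2r - 104pqr - 48pr^2 - 24qr^2 - 64p^3 - 32p^2q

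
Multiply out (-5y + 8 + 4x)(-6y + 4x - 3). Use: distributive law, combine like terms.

(-5y + 8 + 4x)(-6y + 4x - 3)
= 30y^2 - 20xy + 15y - 48y + 32x - 24 - 24xy + 16x^2 - 12x    [distributive law]
= 30y^2 - 44xy - 33y + 20x - 24 + 16x^2    [combine like terms]

30y^2 - 44xy - 33y + 20x - 24 + 16x^2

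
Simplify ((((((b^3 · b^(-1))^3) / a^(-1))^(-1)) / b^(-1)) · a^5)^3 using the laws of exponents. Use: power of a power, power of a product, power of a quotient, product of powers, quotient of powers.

((((((b^3 · b^(-1))^3) / a^(-1))^(-1)) / b^(-1)) · a^5)^3
= ((((((b^3 · b^(-1))^3) / a^(-1))^(-1)) / b^(-1))^3) · ((a^5)^3)    [power of a product]
= ((((((b^3 · b^(-1))^3) / a^(-1))^(-1))^3) / ((b^(-1))^3)) · ((a^5)^3)    [power of a quotient]
= (((((b^3 · b^(-1))^3) / a^(-1))^(-3)) / ((b^(-1))^3)) · ((a^5)^3)    [power of a power]
= (((((b^3 · b^(-1))^3)^(-3)) / ((a^(-1))^(-3))) / ((b^(-1))^3)) · ((a^5)^3)    [power of a quotient]
= ((((b^3 · b^(-1))^(-9)) / ((a^(-1))^(-3))) / ((b^(-1))^3)) · ((a^5)^3)    [power of a power]
= (((((b^3)^(-9)) · ((b^(-1))^(-9))) / ((a^(-1))^(-3))) / ((b^(-1))^3)) · ((a^5)^3)    [power of a product]
= (((b^(-27) · ((b^(-1))^(-9))) / ((a^(-1))^(-3))) / ((b^(-1))^3)) · ((a^5)^3)    [power of a power]
= (((b^(-27) · b^9) / ((a^(-1))^(-3))) / ((b^(-1))^3)) · ((a^5)^3)    [power of a power]
= ((b^(-18) / ((a^(-1))^(-3))) / ((b^(-1))^3)) · ((a^5)^3)    [product of powers]
= ((b^(-18) / a^3) / ((b^(-1))^3)) · ((a^5)^3)    [power of a power]
= ((b^(-18) / a^3) / b^(-3)) · ((a^5)^3)    [power of a power]
= ((b^(-18) / a^3) / b^(-3)) · a^15    [power of a power]
= a^12b^(-15)    [quotient of powers]

a^12b^(-15)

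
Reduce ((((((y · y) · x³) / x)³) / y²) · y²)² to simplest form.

x¹²y¹²

((((((y · y) · x³) / x)³) / y²) · y²)²
= ((((((y · y) · x³) / x)³) / y²)²) · ((y²)²)    [power of a product]
= ((((((y · y) · x³) / x)³)²) / ((y²)²)) · ((y²)²)    [power of a quotient]
= (((((y · y) · x³) / x)⁶) / ((y²)²)) · ((y²)²)    [power of a power]
= (((((y · y) · x³)⁶) / (x⁶)) / ((y²)²)) · ((y²)²)    [power of a quotient]
= (((((y · y)⁶) · ((x³)⁶)) / (x⁶)) / ((y²)²)) · ((y²)²)    [power of a product]
= (((((y⁶) · (y⁶)) · ((x³)⁶)) / (x⁶)) / ((y²)²)) · ((y²)²)    [power of a product]
= (((y¹² · ((x³)⁶)) / (x⁶)) / ((y²)²)) · ((y²)²)    [product of powers]
= (((y¹² · x¹⁸) / (x⁶)) / ((y²)²)) · ((y²)²)    [power of a power]
= (((y¹² · x¹⁸) / x⁶) / y⁴) · ((y²)²)    [power of a power]
= (((y¹² · x¹⁸) / x⁶) / y⁴) · y⁴    [power of a power]
= x¹²y¹²    [quotient of powers; product of powers]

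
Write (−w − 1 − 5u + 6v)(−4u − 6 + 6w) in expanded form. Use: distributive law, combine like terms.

(−w − 1 − 5u + 6v)(−4u − 6 + 6w)
= 4uw + 6w − 6w² + 4u + 6 − 6w + 20u² + 30u − 30uw − 24uv − 36v + 36vw    [distributive law]
= −26uw − 6w² + 34u + 6 + 20u² − 24uv − 36v + 36vw    [combine like terms]

−26uw − 6w² + 34u + 6 + 20u² − 24uv − 36v + 36vw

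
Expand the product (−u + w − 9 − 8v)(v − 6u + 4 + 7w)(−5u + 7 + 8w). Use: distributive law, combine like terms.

(−u + w − 9 − 8v)(v − 6u + 4 + 7w)(−5u + 7 + 8w)
= (−uv + 6u^2 − 4u − 7uw + vw − 6uw + 4w + 7w^2 − 9v + 54u − 36 − 63w − 8v^2 + 48uv − 32v − 56vw)(−5u + 7 + 8w)    [distributive law]
= (47uv + 6u^2 + 50u − 13uw − 55vw − 59w + 7w^2 − 41v − 36 − 8v^2)(−5u + 7 + 8w)    [combine like terms]
= −235u^2v + 329uv + 376uvw − 30u^3 + 42u^2 + 48u^2w − 250u^2 + 350u + 400uw + 65u^2w − 91uw − 104uw^2 + 275uvw − 385vw − 440vw^2 + 295uw − 413w − 472w^2 − 35uw^2 + 49w^2 + 56w^3 + 205uv − 287v − 328vw + 180u − 252 − 288w + 40uv^2 − 56v^2 − 64v^2w    [distributive law]
= −235u^2v + 534uv + 651uvw − 30u^3 − 208u^2 + 113u^2w + 530u + 604uw − 139uw^2 − 713vw − 440vw^2 − 701w − 423w^2 + 56w^3 − 287v − 252 + 40uv^2 − 56v^2 − 64v^2w    [combine like terms]

−235u^2v + 534uv + 651uvw − 30u^3 − 208u^2 + 113u^2w + 530u + 604uw − 139uw^2 − 713vw − 440vw^2 − 701w − 423w^2 + 56w^3 − 287v − 252 + 40uv^2 − 56v^2 − 64v^2w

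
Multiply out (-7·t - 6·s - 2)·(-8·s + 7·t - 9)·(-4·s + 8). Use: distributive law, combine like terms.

(-7·t - 6·s - 2)·(-8·s + 7·t - 9)·(-4·s + 8)
= (56·s·t - 49·t² + 63·t + 48·s² - 42·s·t + 54·s + 16·s - 14·t + 18)·(-4·s + 8)    [distributive law]
= (14·s·t - 49·t² + 49·t + 48·s² + 70·s + 18)·(-4·s + 8)    [combine like terms]
= -56·s²·t + 112·s·t + 196·s·t² - 392·t² - 196·s·t + 392·t - 192·s³ + 384·s² - 280·s² + 560·s - 72·s + 144    [distributive law]
= -56·s²·t - 84·s·t + 196·s·t² - 392·t² + 392·t - 192·s³ + 104·s² + 488·s + 144    [combine like terms]

-56·s²·t - 84·s·t + 196·s·t² - 392·t² + 392·t - 192·s³ + 104·s² + 488·s + 144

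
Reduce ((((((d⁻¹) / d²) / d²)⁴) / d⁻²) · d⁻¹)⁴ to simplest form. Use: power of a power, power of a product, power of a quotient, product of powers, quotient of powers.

d⁻⁷⁶

((((((d⁻¹) / d²) / d²)⁴) / d⁻²) · d⁻¹)⁴
= ((((((d⁻¹) / d²) / d²)⁴) / d⁻²)⁴) · ((d⁻¹)⁴)    [power of a product]
= ((((((d⁻¹) / d²) / d²)⁴)⁴) / ((d⁻²)⁴)) · ((d⁻¹)⁴)    [power of a quotient]
= (((((d⁻¹) / d²) / d²)¹⁶) / ((d⁻²)⁴)) · ((d⁻¹)⁴)    [power of a power]
= (((((d⁻¹) / d²)¹⁶) / ((d²)¹⁶)) / ((d⁻²)⁴)) · ((d⁻¹)⁴)    [power of a quotient]
= (((((d⁻¹)¹⁶) / ((d²)¹⁶)) / ((d²)¹⁶)) / ((d⁻²)⁴)) · ((d⁻¹)⁴)    [power of a quotient]
= ((((d⁻¹⁶) / ((d²)¹⁶)) / ((d²)¹⁶)) / ((d⁻²)⁴)) · ((d⁻¹)⁴)    [power of a power]
= (((d⁻¹⁶ / d³²) / ((d²)¹⁶)) / ((d⁻²)⁴)) · ((d⁻¹)⁴)    [power of a power]
= ((d⁻⁴⁸ / ((d²)¹⁶)) / ((d⁻²)⁴)) · ((d⁻¹)⁴)    [quotient of powers]
= ((d⁻⁴⁸ / d³²) / ((d⁻²)⁴)) · ((d⁻¹)⁴)    [power of a power]
= (d⁻⁸⁰ / ((d⁻²)⁴)) · ((d⁻¹)⁴)    [quotient of powers]
= (d⁻⁸⁰ / d⁻⁸) · ((d⁻¹)⁴)    [power of a power]
= d⁻⁷² · ((d⁻¹)⁴)    [quotient of powers]
= d⁻⁷² · d⁻⁴    [power of a power]
= d⁻⁷⁶    [product of powers]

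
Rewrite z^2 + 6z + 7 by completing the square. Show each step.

(z + 3)^2 - 2

z^2 + 6z + 7
= z^2 + 6z + 9 - 9 + 7    [add and subtract 9]
= (z + 3)^2 - 9 + 7    [perfect-square identity]
= (z + 3)^2 - 2    [combine constants]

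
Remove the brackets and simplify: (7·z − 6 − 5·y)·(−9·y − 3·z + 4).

−48·y·z − 21·z^2 + 46·z + 34·y − 24 + 45·y^2

(7·z − 6 − 5·y)·(−9·y − 3·z + 4)
= −63·y·z − 21·z^2 + 28·z + 54·y + 18·z − 24 + 45·y^2 + 15·y·z − 20·y    [distributive law]
= −48·y·z − 21·z^2 + 46·z + 34·y − 24 + 45·y^2    [combine like terms]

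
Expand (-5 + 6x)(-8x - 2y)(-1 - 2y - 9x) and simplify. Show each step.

-40x - 158xy - 312x² - 10y - 20y² + 204x²y + 432x³ + 24xy²

(-5 + 6x)(-8x - 2y)(-1 - 2y - 9x)
= (40x + 10y - 48x² - 12xy)(-1 - 2y - 9x)    [distributive law]
= -40x - 80xy - 360x² - 10y - 20y² - 90xy + 48x² + 96x²y + 432x³ + 12xy + 24xy² + 108x²y    [distributive law]
= -40x - 158xy - 312x² - 10y - 20y² + 204x²y + 432x³ + 24xy²    [combine like terms]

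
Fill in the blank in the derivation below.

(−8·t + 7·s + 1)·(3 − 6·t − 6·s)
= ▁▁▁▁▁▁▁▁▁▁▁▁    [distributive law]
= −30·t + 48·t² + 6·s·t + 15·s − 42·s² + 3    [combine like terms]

Applying distributive law to the line above:

−24·t + 48·t² + 48·s·t + 21·s − 42·s·t − 42·s² + 3 − 6·t − 6·s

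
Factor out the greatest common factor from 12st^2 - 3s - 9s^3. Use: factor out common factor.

3s(4t^2 - 1 - 3s^2)

12st^2 - 3s - 9s^3
= 3(4st^2 - s - 3s^3)    [factor out 3]
= 3s(4t^2 - 1 - 3s^2)    [factor out s]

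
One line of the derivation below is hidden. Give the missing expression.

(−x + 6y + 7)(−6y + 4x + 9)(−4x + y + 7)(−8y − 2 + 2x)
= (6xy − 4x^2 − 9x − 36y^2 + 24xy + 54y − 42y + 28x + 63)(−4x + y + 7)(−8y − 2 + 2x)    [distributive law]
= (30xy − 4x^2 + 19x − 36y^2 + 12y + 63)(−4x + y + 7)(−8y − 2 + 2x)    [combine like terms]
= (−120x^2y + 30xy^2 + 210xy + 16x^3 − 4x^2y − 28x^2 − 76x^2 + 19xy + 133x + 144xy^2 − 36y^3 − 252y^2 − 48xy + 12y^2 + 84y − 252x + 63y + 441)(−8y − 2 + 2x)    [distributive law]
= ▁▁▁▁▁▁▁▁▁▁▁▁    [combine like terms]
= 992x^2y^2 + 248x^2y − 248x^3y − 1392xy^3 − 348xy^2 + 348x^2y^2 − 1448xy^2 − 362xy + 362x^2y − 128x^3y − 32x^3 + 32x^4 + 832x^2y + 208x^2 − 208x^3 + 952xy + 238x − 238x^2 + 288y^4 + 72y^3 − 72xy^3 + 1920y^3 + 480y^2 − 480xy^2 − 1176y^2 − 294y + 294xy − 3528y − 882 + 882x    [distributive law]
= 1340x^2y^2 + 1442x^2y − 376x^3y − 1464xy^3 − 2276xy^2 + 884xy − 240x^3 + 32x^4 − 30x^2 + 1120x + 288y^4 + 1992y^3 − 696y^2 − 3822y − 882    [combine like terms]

After combine like terms, the bracketed line is:

(−124x^2y + 174xy^2 + 181xy + 16x^3 − 104x^2 − 119x − 36y^3 − 240y^2 + 147y + 441)(−8y − 2 + 2x)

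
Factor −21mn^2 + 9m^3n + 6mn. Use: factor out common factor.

−21mn^2 + 9m^3n + 6mn
= 3(−7mn^2 + 3m^3n + 2mn)    [factor out 3]
= 3mn(−7n + 3m^2 + 2)    [factor out mn]

3mn(−7n + 3m^2 + 2)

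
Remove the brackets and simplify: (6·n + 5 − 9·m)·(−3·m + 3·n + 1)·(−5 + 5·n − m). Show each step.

(6·n + 5 − 9·m)·(−3·m + 3·n + 1)·(−5 + 5·n − m)
= (−18·m·n + 18·n^2 + 6·n − 15·m + 15·n + 5 + 27·m^2 − 27·m·n − 9·m)·(−5 + 5·n − m)    [distributive law]
= (−45·m·n + 18·n^2 + 21·n − 24·m + 5 + 27·m^2)·(−5 + 5·n − m)    [combine like terms]
= 225·m·n − 225·m·n^2 + 45·m^2·n − 90·n^2 + 90·n^3 − 18·m·n^2 − 105·n + 105·n^2 − 21·m·n + 120·m − 120·m·n + 24·m^2 − 25 + 25·n − 5·m − 135·m^2 + 135·m^2·n − 27·m^3    [distributive law]
= 84·m·n − 243·m·n^2 + 180·m^2·n + 15·n^2 + 90·n^3 − 80·n + 115·m − 111·m^2 − 25 − 27·m^3    [combine like terms]

84·m·n − 243·m·n^2 + 180·m^2·n + 15·n^2 + 90·n^3 − 80·n + 115·m − 111·m^2 − 25 − 27·m^3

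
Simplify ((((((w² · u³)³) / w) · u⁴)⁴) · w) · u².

((((((w² · u³)³) / w) · u⁴)⁴) · w) · u²
= ((((((w² · u³)³) / w)⁴) · ((u⁴)⁴)) · w) · u²    [power of a product]
= ((((((w² · u³)³)⁴) / (w⁴)) · ((u⁴)⁴)) · w) · u²    [power of a quotient]
= (((((w² · u³)¹²) / (w⁴)) · ((u⁴)⁴)) · w) · u²    [power of a power]
= ((((((w²)¹²) · ((u³)¹²)) / (w⁴)) · ((u⁴)⁴)) · w) · u²    [power of a product]
= ((((w²⁴ · ((u³)¹²)) / (w⁴)) · ((u⁴)⁴)) · w) · u²    [power of a power]
= ((((w²⁴ · u³⁶) / (w⁴)) · ((u⁴)⁴)) · w) · u²    [power of a power]
= ((((w²⁴ · u³⁶) / w⁴) · u¹⁶) · w) · u²    [power of a power]
= u⁵⁴·w²¹    [quotient of powers; product of powers]

u⁵⁴·w²¹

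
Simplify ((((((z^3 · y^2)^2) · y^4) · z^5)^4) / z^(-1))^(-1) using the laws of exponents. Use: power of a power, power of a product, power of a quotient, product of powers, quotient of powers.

y^(-32)z^(-45)

((((((z^3 · y^2)^2) · y^4) · z^5)^4) / z^(-1))^(-1)
= ((((((z^3 · y^2)^2) · y^4) · z^5)^4)^(-1)) / ((z^(-1))^(-1))    [power of a quotient]
= (((((z^3 · y^2)^2) · y^4) · z^5)^(-4)) / ((z^(-1))^(-1))    [power of a power]
= (((((z^3 · y^2)^2) · y^4)^(-4)) · ((z^5)^(-4))) / ((z^(-1))^(-1))    [power of a product]
= (((((z^3 · y^2)^2)^(-4)) · ((y^4)^(-4))) · ((z^5)^(-4))) / ((z^(-1))^(-1))    [power of a product]
= ((((z^3 · y^2)^(-8)) · ((y^4)^(-4))) · ((z^5)^(-4))) / ((z^(-1))^(-1))    [power of a power]
= (((((z^3)^(-8)) · ((y^2)^(-8))) · ((y^4)^(-4))) · ((z^5)^(-4))) / ((z^(-1))^(-1))    [power of a product]
= (((z^(-24) · ((y^2)^(-8))) · ((y^4)^(-4))) · ((z^5)^(-4))) / ((z^(-1))^(-1))    [power of a power]
= (((z^(-24) · y^(-16)) · ((y^4)^(-4))) · ((z^5)^(-4))) / ((z^(-1))^(-1))    [power of a power]
= (((z^(-24) · y^(-16)) · y^(-16)) · ((z^5)^(-4))) / ((z^(-1))^(-1))    [power of a power]
= (((z^(-24) · y^(-16)) · y^(-16)) · z^(-20)) / ((z^(-1))^(-1))    [power of a power]
= (((z^(-24) · y^(-16)) · y^(-16)) · z^(-20)) / z    [power of a power]
= y^(-32)z^(-45)    [quotient of powers; product of powers]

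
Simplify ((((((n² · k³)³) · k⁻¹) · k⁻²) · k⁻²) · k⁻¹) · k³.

k⁶n⁶

((((((n² · k³)³) · k⁻¹) · k⁻²) · k⁻²) · k⁻¹) · k³
= (((((((n²)³) · ((k³)³)) · k⁻¹) · k⁻²) · k⁻²) · k⁻¹) · k³    [power of a product]
= (((((n⁶ · ((k³)³)) · k⁻¹) · k⁻²) · k⁻²) · k⁻¹) · k³    [power of a power]
= (((((n⁶ · k⁹) · k⁻¹) · k⁻²) · k⁻²) · k⁻¹) · k³    [power of a power]
= k⁶n⁶    [product of powers]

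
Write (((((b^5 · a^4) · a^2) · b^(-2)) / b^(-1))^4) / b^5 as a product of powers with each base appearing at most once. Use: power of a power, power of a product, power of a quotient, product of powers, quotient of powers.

(((((b^5 · a^4) · a^2) · b^(-2)) / b^(-1))^4) / b^5
= (((((b^5 · a^4) · a^2) · b^(-2))^4) / ((b^(-1))^4)) / b^5    [power of a quotient]
= (((((b^5 · a^4) · a^2)^4) · ((b^(-2))^4)) / ((b^(-1))^4)) / b^5    [power of a product]
= (((((b^5 · a^4)^4) · ((a^2)^4)) · ((b^(-2))^4)) / ((b^(-1))^4)) / b^5    [power of a product]
= ((((((b^5)^4) · ((a^4)^4)) · ((a^2)^4)) · ((b^(-2))^4)) / ((b^(-1))^4)) / b^5    [power of a product]
= ((((b^20 · ((a^4)^4)) · ((a^2)^4)) · ((b^(-2))^4)) / ((b^(-1))^4)) / b^5    [power of a power]
= ((((b^20 · a^16) · ((a^2)^4)) · ((b^(-2))^4)) / ((b^(-1))^4)) / b^5    [power of a power]
= ((((b^20 · a^16) · a^8) · ((b^(-2))^4)) / ((b^(-1))^4)) / b^5    [power of a power]
= ((((b^20 · a^16) · a^8) · b^(-8)) / ((b^(-1))^4)) / b^5    [power of a power]
= ((((b^20 · a^16) · a^8) · b^(-8)) / b^(-4)) / b^5    [power of a power]
= a^24b^11    [quotient of powers; product of powers]

a^24b^11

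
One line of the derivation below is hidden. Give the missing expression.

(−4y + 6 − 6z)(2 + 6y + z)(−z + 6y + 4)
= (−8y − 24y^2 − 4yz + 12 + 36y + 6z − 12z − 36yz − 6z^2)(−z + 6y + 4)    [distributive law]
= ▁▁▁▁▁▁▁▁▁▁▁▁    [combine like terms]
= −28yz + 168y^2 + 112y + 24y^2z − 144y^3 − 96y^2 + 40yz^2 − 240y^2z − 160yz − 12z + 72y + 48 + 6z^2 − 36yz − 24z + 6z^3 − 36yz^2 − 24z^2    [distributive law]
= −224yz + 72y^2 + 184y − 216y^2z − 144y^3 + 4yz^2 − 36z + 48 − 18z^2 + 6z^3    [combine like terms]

By combine like terms:

(28y − 24y^2 − 40yz + 12 − 6z − 6z^2)(−z + 6y + 4)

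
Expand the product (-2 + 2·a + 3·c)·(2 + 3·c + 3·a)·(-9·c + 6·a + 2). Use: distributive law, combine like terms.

36·c - 28·a - 8 + 48·a·c - 81·a·c² + 36·a²·c + 36·a³ - 81·c³ + 18·c²

(-2 + 2·a + 3·c)·(2 + 3·c + 3·a)·(-9·c + 6·a + 2)
= (-4 - 6·c - 6·a + 4·a + 6·a·c + 6·a² + 6·c + 9·c² + 9·a·c)·(-9·c + 6·a + 2)    [distributive law]
= (-4 - 2·a + 15·a·c + 6·a² + 9·c²)·(-9·c + 6·a + 2)    [combine like terms]
= 36·c - 24·a - 8 + 18·a·c - 12·a² - 4·a - 135·a·c² + 90·a²·c + 30·a·c - 54·a²·c + 36·a³ + 12·a² - 81·c³ + 54·a·c² + 18·c²    [distributive law]
= 36·c - 28·a - 8 + 48·a·c - 81·a·c² + 36·a²·c + 36·a³ - 81·c³ + 18·c²    [combine like terms]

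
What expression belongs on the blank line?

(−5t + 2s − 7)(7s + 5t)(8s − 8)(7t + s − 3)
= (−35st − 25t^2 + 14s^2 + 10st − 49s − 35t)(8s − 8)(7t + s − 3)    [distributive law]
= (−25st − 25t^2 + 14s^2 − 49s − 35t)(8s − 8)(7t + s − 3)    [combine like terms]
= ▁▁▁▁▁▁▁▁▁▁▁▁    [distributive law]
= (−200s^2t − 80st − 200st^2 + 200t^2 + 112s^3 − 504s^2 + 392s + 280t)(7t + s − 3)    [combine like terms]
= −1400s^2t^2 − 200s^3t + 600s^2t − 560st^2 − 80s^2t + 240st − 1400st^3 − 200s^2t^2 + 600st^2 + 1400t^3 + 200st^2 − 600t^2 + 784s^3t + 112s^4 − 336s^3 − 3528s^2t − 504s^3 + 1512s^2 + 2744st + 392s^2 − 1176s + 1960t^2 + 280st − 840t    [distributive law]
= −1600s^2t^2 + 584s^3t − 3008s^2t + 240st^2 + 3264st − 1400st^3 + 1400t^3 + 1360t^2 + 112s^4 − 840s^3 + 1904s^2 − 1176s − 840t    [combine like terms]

By distributive law:

(−200s^2t + 200st − 200st^2 + 200t^2 + 112s^3 − 112s^2 − 392s^2 + 392s − 280st + 280t)(7t + s − 3)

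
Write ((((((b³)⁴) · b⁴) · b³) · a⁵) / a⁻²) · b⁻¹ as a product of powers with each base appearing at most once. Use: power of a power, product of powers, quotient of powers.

((((((b³)⁴) · b⁴) · b³) · a⁵) / a⁻²) · b⁻¹
= ((((b¹² · b⁴) · b³) · a⁵) / a⁻²) · b⁻¹    [power of a power]
= (((b¹⁶ · b³) · a⁵) / a⁻²) · b⁻¹    [product of powers]
= ((b¹⁹ · a⁵) / a⁻²) · b⁻¹    [product of powers]
= a⁷b¹⁸    [quotient of powers; product of powers]

a⁷b¹⁸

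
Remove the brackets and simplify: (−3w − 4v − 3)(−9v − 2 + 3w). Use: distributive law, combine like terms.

(−3w − 4v − 3)(−9v − 2 + 3w)
= 27vw + 6w − 9w^2 + 36v^2 + 8v − 12vw + 27v + 6 − 9w    [distributive law]
= 15vw − 3w − 9w^2 + 36v^2 + 35v + 6    [combine like terms]

15vw − 3w − 9w^2 + 36v^2 + 35v + 6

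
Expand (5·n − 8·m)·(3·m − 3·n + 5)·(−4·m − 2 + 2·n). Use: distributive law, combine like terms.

(5·n − 8·m)·(3·m − 3·n + 5)·(−4·m − 2 + 2·n)
= (15·m·n − 15·n^2 + 25·n − 24·m^2 + 24·m·n − 40·m)·(−4·m − 2 + 2·n)    [distributive law]
= (39·m·n − 15·n^2 + 25·n − 24·m^2 − 40·m)·(−4·m − 2 + 2·n)    [combine like terms]
= −156·m^2·n − 78·m·n + 78·m·n^2 + 60·m·n^2 + 30·n^2 − 30·n^3 − 100·m·n − 50·n + 50·n^2 + 96·m^3 + 48·m^2 − 48·m^2·n + 160·m^2 + 80·m − 80·m·n    [distributive law]
= −204·m^2·n − 258·m·n + 138·m·n^2 + 80·n^2 − 30·n^3 − 50·n + 96·m^3 + 208·m^2 + 80·m    [combine like terms]

−204·m^2·n − 258·m·n + 138·m·n^2 + 80·n^2 − 30·n^3 − 50·n + 96·m^3 + 208·m^2 + 80·m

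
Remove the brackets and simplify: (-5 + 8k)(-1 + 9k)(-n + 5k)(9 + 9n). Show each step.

-45n - 45n^2 + 225k + 702kn + 477kn^2 - 2385k^2 - 3033k^2n - 648k^2n^2 + 3240k^3 + 3240k^3n

(-5 + 8k)(-1 + 9k)(-n + 5k)(9 + 9n)
= (5 - 45k - 8k + 72k^2)(-n + 5k)(9 + 9n)    [distributive law]
= (5 - 53k + 72k^2)(-n + 5k)(9 + 9n)    [combine like terms]
= (-5n + 25k + 53kn - 265k^2 - 72k^2n + 360k^3)(9 + 9n)    [distributive law]
= -45n - 45n^2 + 225k + 225kn + 477kn + 477kn^2 - 2385k^2 - 2385k^2n - 648k^2n - 648k^2n^2 + 3240k^3 + 3240k^3n    [distributive law]
= -45n - 45n^2 + 225k + 702kn + 477kn^2 - 2385k^2 - 3033k^2n - 648k^2n^2 + 3240k^3 + 3240k^3n    [combine like terms]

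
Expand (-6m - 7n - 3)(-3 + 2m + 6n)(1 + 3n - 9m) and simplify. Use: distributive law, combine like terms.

-69m - 41mn - 120m² + 414m²n + 108m³ + 228mn² + 30n - 33n² - 126n³ + 9

(-6m - 7n - 3)(-3 + 2m + 6n)(1 + 3n - 9m)
= (18m - 12m² - 36mn + 21n - 14mn - 42n² + 9 - 6m - 18n)(1 + 3n - 9m)    [distributive law]
= (12m - 12m² - 50mn + 3n - 42n² + 9)(1 + 3n - 9m)    [combine like terms]
= 12m + 36mn - 108m² - 12m² - 36m²n + 108m³ - 50mn - 150mn² + 450m²n + 3n + 9n² - 27mn - 42n² - 126n³ + 378mn² + 9 + 27n - 81m    [distributive law]
= -69m - 41mn - 120m² + 414m²n + 108m³ + 228mn² + 30n - 33n² - 126n³ + 9    [combine like terms]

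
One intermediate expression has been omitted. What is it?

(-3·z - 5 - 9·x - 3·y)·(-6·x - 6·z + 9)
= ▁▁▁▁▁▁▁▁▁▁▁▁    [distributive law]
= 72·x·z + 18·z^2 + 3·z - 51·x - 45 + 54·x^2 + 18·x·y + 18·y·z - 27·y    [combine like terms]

After distributive law, the bracketed line is:

18·x·z + 18·z^2 - 27·z + 30·x + 30·z - 45 + 54·x^2 + 54·x·z - 81·x + 18·x·y + 18·y·z - 27·y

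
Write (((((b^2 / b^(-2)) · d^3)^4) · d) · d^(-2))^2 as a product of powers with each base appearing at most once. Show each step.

(((((b^2 / b^(-2)) · d^3)^4) · d) · d^(-2))^2
= (((((b^2 / b^(-2)) · d^3)^4) · d)^2) · ((d^(-2))^2)    [power of a product]
= (((((b^2 / b^(-2)) · d^3)^4)^2) · (d^2)) · ((d^(-2))^2)    [power of a product]
= ((((b^2 / b^(-2)) · d^3)^8) · (d^2)) · ((d^(-2))^2)    [power of a power]
= ((((b^2 / b^(-2))^8) · ((d^3)^8)) · (d^2)) · ((d^(-2))^2)    [power of a product]
= (((((b^2)^8) / ((b^(-2))^8)) · ((d^3)^8)) · (d^2)) · ((d^(-2))^2)    [power of a quotient]
= (((b^16 / ((b^(-2))^8)) · ((d^3)^8)) · (d^2)) · ((d^(-2))^2)    [power of a power]
= (((b^16 / b^(-16)) · ((d^3)^8)) · (d^2)) · ((d^(-2))^2)    [power of a power]
= ((b^32 · ((d^3)^8)) · (d^2)) · ((d^(-2))^2)    [quotient of powers]
= ((b^32 · d^24) · (d^2)) · ((d^(-2))^2)    [power of a power]
= ((b^32 · d^24) · d^2) · d^(-4)    [power of a power]
= b^32d^22    [product of powers]

b^32d^22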